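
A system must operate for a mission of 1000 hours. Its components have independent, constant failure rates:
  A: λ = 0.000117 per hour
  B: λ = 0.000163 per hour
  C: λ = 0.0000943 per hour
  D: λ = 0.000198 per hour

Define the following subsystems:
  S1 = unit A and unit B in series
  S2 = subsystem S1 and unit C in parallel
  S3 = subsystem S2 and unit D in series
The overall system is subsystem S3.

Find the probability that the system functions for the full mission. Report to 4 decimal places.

0.8023

R(A) = exp(−0.000117 × 1000) = 0.889585
R(B) = exp(−0.000163 × 1000) = 0.849591
R(C) = exp(−0.0000943 × 1000) = 0.910010
R(D) = exp(−0.000198 × 1000) = 0.820370
Series (A and B): 0.889585 × 0.849591 = 0.755783
Parallel ([0.755783] and C): 1 − (1 − 0.755783)(1 − 0.910010) = 0.978023
Series ([0.978023] and D): 0.978023 × 0.820370 = 0.8023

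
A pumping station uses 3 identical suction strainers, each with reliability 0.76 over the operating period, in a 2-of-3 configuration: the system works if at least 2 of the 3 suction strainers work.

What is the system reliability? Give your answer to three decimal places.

R = Σ_{i=2}^{3} C(3,i) p^i (1−p)^{3−i} with p = 0.76
C(3,2)·0.76^2·0.24^1 = 0.41587
C(3,3)·0.76^3·0.24^0 = 0.43898
Sum = 0.855

0.855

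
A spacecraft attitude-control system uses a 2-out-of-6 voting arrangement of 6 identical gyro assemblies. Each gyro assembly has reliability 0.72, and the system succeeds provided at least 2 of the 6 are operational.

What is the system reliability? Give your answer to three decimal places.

R = Σ_{i=2}^{6} C(6,i) p^i (1−p)^{6−i} with p = 0.72
C(6,2)·0.72^2·0.28^4 = 0.04780
C(6,3)·0.72^3·0.28^3 = 0.16387
C(6,4)·0.72^4·0.28^2 = 0.31604
C(6,5)·0.72^5·0.28^1 = 0.32507
C(6,6)·0.72^6·0.28^0 = 0.13931
Sum = 0.992

0.992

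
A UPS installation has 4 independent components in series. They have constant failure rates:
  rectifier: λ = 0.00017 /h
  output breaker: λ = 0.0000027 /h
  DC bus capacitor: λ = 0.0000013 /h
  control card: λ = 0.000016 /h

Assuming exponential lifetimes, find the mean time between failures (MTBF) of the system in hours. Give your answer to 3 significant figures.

Series of exponential components: λ_sys = Σ λ_i
λ_sys = 0.00017 + 0.0000027 + 0.0000013 + 0.000016 = 1.9000e-04 /h
MTBF = 1 / λ_sys = 5260 h

5260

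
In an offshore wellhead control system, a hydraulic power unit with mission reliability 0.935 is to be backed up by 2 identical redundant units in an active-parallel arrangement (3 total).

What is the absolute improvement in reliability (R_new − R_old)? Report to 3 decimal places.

0.065

R_before = 0.935
R_after = 1 − (1 − 0.935)^3 = 1.000
ΔR = 1.000 − 0.935 = 0.065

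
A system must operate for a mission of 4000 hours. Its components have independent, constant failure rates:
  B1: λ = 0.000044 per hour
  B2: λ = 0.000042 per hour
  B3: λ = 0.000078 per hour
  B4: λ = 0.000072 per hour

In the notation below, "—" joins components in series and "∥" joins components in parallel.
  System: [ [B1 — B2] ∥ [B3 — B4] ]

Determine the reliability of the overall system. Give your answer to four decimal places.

R(B1) = exp(−0.000044 × 4000) = 0.838618
R(B2) = exp(−0.000042 × 4000) = 0.845354
R(B3) = exp(−0.000078 × 4000) = 0.731982
R(B4) = exp(−0.000072 × 4000) = 0.749762
Series (B1 and B2): 0.838618 × 0.845354 = 0.708929
Series (B3 and B4): 0.731982 × 0.749762 = 0.548812
Parallel ([0.708929] and [0.548812]): 1 − (1 − 0.708929)(1 − 0.548812) = 0.8687

0.8687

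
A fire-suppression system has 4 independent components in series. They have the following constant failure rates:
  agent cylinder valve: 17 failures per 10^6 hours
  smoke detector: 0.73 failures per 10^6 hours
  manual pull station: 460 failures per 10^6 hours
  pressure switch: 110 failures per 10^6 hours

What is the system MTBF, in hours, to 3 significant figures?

1700

Series of exponential components: λ_sys = Σ λ_i
λ_sys = 0.000017 + 0.00000073 + 0.00046 + 0.00011 = 5.8773e-04 /h
MTBF = 1 / λ_sys = 1700 h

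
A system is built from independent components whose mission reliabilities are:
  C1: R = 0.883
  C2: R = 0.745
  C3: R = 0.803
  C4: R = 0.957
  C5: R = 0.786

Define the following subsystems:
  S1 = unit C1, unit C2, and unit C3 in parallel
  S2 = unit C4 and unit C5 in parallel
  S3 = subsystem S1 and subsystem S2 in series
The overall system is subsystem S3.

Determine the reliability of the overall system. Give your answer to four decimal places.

Parallel (C1, C2, and C3): 1 − (1 − 0.883000)(1 − 0.745000)(1 − 0.803000) = 0.994123
Parallel (C4 and C5): 1 − (1 − 0.957000)(1 − 0.786000) = 0.990798
Series ([0.994123] and [0.990798]): 0.994123 × 0.990798 = 0.9850

0.9850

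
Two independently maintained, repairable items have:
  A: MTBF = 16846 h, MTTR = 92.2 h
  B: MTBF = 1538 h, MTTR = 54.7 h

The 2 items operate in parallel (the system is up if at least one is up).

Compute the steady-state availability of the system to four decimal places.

A(A) = MTBF/(MTBF+MTTR) = 16846/(16846+92.2) = 0.994557
A(B) = MTBF/(MTBF+MTTR) = 1538/(1538+54.7) = 0.965656
Parallel availability: 1 − (1 − 0.994557)(1 − 0.965656) = 0.9998

0.9998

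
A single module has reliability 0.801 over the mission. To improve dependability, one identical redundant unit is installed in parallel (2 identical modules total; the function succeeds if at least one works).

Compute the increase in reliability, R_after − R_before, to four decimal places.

0.1594

R_before = 0.801
R_after = 1 − (1 − 0.801)^2 = 0.9604
ΔR = 0.9604 − 0.801 = 0.1594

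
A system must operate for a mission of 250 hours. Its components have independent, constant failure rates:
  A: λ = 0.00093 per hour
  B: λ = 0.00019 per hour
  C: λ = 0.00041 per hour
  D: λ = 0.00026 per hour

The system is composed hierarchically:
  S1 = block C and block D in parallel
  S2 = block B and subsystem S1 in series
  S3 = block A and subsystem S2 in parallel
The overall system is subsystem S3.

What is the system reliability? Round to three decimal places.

0.989

R(A) = exp(−0.00093 × 250) = 0.79255
R(B) = exp(−0.00019 × 250) = 0.95361
R(C) = exp(−0.00041 × 250) = 0.90258
R(D) = exp(−0.00026 × 250) = 0.93707
Parallel (C and D): 1 − (1 − 0.90258)(1 − 0.93707) = 0.99387
Series (B and [0.99387]): 0.95361 × 0.99387 = 0.94776
Parallel (A and [0.94776]): 1 − (1 − 0.79255)(1 − 0.94776) = 0.989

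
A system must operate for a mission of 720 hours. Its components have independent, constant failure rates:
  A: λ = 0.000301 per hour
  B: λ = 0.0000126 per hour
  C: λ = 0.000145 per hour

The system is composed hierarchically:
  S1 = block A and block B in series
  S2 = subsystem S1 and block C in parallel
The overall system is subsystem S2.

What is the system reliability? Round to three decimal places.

R(A) = exp(−0.000301 × 720) = 0.80516
R(B) = exp(−0.0000126 × 720) = 0.99097
R(C) = exp(−0.000145 × 720) = 0.90086
Series (A and B): 0.80516 × 0.99097 = 0.79789
Parallel ([0.79789] and C): 1 − (1 − 0.79789)(1 − 0.90086) = 0.980

0.980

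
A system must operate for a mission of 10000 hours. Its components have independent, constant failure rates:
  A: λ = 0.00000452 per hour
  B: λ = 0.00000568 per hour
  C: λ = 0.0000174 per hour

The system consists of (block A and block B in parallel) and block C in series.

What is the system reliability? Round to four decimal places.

0.8382

R(A) = exp(−0.00000452 × 10000) = 0.955806
R(B) = exp(−0.00000568 × 10000) = 0.944783
R(C) = exp(−0.0000174 × 10000) = 0.840297
Parallel (A and B): 1 − (1 − 0.955806)(1 − 0.944783) = 0.997560
Series ([0.997560] and C): 0.997560 × 0.840297 = 0.8382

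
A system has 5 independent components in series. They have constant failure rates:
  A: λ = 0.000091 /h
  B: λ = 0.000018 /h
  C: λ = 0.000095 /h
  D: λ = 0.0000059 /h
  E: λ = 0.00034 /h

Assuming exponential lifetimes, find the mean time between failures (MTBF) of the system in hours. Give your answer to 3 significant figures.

1820

Series of exponential components: λ_sys = Σ λ_i
λ_sys = 0.000091 + 0.000018 + 0.000095 + 0.0000059 + 0.00034 = 5.4990e-04 /h
MTBF = 1 / λ_sys = 1820 h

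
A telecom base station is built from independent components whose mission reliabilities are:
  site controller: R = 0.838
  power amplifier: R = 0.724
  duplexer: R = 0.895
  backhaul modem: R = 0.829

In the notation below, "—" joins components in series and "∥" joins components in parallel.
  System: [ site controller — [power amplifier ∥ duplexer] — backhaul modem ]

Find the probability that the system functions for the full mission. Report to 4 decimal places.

Parallel (power amplifier and duplexer): 1 − (1 − 0.724000)(1 − 0.895000) = 0.971020
Series (site controller, [0.971020], and backhaul modem): 0.838000 × 0.971020 × 0.829000 = 0.6746

0.6746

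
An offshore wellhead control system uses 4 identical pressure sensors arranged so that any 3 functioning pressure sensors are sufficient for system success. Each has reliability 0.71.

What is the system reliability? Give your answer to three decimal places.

0.669

R = Σ_{i=3}^{4} C(4,i) p^i (1−p)^{4−i} with p = 0.71
C(4,3)·0.71^3·0.29^1 = 0.41518
C(4,4)·0.71^4·0.29^0 = 0.25412
Sum = 0.669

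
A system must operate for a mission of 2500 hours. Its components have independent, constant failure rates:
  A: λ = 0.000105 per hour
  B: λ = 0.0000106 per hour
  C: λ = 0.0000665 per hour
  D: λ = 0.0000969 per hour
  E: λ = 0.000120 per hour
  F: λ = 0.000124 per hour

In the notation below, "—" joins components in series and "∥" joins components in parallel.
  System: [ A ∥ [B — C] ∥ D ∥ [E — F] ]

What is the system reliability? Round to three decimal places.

R(A) = exp(−0.000105 × 2500) = 0.76913
R(B) = exp(−0.0000106 × 2500) = 0.97385
R(C) = exp(−0.0000665 × 2500) = 0.84683
R(D) = exp(−0.0000969 × 2500) = 0.78486
R(E) = exp(−0.000120 × 2500) = 0.74082
R(F) = exp(−0.000124 × 2500) = 0.73345
Series (B and C): 0.97385 × 0.84683 = 0.82469
Series (E and F): 0.74082 × 0.73345 = 0.54335
Parallel (A, [0.82469], D, and [0.54335]): 1 − (1 − 0.76913)(1 − 0.82469)(1 − 0.78486)(1 − 0.54335) = 0.996

0.996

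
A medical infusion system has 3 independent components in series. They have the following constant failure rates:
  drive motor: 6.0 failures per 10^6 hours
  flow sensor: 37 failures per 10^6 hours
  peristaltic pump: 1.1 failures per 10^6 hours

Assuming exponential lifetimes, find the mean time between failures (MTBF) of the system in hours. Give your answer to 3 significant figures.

22700

Series of exponential components: λ_sys = Σ λ_i
λ_sys = 0.0000060 + 0.000037 + 0.0000011 = 4.4100e-05 /h
MTBF = 1 / λ_sys = 22700 h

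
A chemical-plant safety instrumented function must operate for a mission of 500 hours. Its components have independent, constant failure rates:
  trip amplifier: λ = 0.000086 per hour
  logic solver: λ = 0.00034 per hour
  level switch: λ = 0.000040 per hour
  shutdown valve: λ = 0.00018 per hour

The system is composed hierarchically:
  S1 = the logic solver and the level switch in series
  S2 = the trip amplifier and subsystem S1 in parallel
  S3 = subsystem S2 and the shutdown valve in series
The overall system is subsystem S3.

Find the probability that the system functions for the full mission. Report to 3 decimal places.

0.907

R(trip amplifier) = exp(−0.000086 × 500) = 0.95791
R(logic solver) = exp(−0.00034 × 500) = 0.84366
R(level switch) = exp(−0.000040 × 500) = 0.98020
R(shutdown valve) = exp(−0.00018 × 500) = 0.91393
Series (logic solver and level switch): 0.84366 × 0.98020 = 0.82696
Parallel (trip amplifier and [0.82696]): 1 − (1 − 0.95791)(1 − 0.82696) = 0.99272
Series ([0.99272] and shutdown valve): 0.99272 × 0.91393 = 0.907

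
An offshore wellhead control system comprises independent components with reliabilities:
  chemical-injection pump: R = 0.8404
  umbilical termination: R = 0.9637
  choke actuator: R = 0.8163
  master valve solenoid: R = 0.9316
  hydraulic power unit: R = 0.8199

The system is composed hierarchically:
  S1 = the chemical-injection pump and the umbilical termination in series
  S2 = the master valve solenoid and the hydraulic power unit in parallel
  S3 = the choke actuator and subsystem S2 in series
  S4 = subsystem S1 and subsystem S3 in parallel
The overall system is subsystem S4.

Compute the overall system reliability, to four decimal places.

Series (chemical-injection pump and umbilical termination): 0.840400 × 0.963700 = 0.809893
Parallel (master valve solenoid and hydraulic power unit): 1 − (1 − 0.931600)(1 − 0.819900) = 0.987681
Series (choke actuator and [0.987681]): 0.816300 × 0.987681 = 0.806244
Parallel ([0.809893] and [0.806244]): 1 − (1 − 0.809893)(1 − 0.806244) = 0.9632

0.9632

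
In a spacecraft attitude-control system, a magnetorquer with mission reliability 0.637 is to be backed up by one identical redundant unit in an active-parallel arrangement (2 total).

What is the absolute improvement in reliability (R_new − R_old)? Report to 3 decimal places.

0.231

R_before = 0.637
R_after = 1 − (1 − 0.637)^2 = 0.868
ΔR = 0.868 − 0.637 = 0.231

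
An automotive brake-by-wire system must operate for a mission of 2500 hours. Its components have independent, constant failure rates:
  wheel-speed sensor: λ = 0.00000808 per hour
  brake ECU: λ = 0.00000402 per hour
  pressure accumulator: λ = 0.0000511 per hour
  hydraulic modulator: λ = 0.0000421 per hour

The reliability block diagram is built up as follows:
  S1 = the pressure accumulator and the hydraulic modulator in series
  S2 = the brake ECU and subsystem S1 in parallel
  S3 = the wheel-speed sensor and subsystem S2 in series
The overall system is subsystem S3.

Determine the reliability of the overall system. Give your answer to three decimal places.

R(wheel-speed sensor) = exp(−0.00000808 × 2500) = 0.98000
R(brake ECU) = exp(−0.00000402 × 2500) = 0.99000
R(pressure accumulator) = exp(−0.0000511 × 2500) = 0.88007
R(hydraulic modulator) = exp(−0.0000421 × 2500) = 0.90010
Series (pressure accumulator and hydraulic modulator): 0.88007 × 0.90010 = 0.79215
Parallel (brake ECU and [0.79215]): 1 − (1 − 0.99000)(1 − 0.79215) = 0.99792
Series (wheel-speed sensor and [0.99792]): 0.98000 × 0.99792 = 0.978

0.978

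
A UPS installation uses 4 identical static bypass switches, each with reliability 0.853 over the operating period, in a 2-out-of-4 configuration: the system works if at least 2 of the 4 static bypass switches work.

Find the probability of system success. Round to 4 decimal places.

0.9887

R = Σ_{i=2}^{4} C(4,i) p^i (1−p)^{4−i} with p = 0.853
C(4,2)·0.853^2·0.147^2 = 0.094337
C(4,3)·0.853^3·0.147^1 = 0.364942
C(4,4)·0.853^4·0.147^0 = 0.529415
Sum = 0.9887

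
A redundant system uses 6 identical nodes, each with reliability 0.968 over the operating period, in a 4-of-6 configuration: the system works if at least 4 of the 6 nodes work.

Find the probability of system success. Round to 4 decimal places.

R = Σ_{i=4}^{6} C(6,i) p^i (1−p)^{6−i} with p = 0.968
C(6,4)·0.968^4·0.032^2 = 0.013486
C(6,5)·0.968^5·0.032^1 = 0.163184
C(6,6)·0.968^6·0.032^0 = 0.822720
Sum = 0.9994

0.9994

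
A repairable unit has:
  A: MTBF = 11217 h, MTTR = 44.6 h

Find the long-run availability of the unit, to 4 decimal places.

A(A) = MTBF/(MTBF+MTTR) = 11217/(11217+44.6) = 0.9960

0.9960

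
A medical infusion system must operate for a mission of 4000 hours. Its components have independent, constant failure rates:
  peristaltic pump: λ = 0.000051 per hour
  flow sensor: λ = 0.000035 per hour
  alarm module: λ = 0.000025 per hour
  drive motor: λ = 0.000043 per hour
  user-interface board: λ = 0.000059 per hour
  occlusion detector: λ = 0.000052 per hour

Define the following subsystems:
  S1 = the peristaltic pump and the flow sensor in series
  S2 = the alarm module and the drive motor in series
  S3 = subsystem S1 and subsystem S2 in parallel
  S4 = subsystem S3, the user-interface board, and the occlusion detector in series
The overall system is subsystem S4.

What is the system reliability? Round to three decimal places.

0.597

R(peristaltic pump) = exp(−0.000051 × 4000) = 0.81546
R(flow sensor) = exp(−0.000035 × 4000) = 0.86936
R(alarm module) = exp(−0.000025 × 4000) = 0.90484
R(drive motor) = exp(−0.000043 × 4000) = 0.84198
R(user-interface board) = exp(−0.000059 × 4000) = 0.78978
R(occlusion detector) = exp(−0.000052 × 4000) = 0.81221
Series (peristaltic pump and flow sensor): 0.81546 × 0.86936 = 0.70893
Series (alarm module and drive motor): 0.90484 × 0.84198 = 0.76186
Parallel ([0.70893] and [0.76186]): 1 − (1 − 0.70893)(1 − 0.76186) = 0.93068
Series ([0.93068], user-interface board, and occlusion detector): 0.93068 × 0.78978 × 0.81221 = 0.597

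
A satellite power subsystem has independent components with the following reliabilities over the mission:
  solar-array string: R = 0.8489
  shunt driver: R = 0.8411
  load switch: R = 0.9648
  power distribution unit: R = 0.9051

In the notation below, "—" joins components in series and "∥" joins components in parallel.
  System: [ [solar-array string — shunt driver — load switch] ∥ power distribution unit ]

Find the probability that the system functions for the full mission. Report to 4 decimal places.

0.9705

Series (solar-array string, shunt driver, and load switch): 0.848900 × 0.841100 × 0.964800 = 0.688877
Parallel ([0.688877] and power distribution unit): 1 − (1 − 0.688877)(1 − 0.905100) = 0.9705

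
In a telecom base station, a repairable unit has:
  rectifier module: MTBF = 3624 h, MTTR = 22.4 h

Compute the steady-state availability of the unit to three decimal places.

A(rectifier module) = MTBF/(MTBF+MTTR) = 3624/(3624+22.4) = 0.994

0.994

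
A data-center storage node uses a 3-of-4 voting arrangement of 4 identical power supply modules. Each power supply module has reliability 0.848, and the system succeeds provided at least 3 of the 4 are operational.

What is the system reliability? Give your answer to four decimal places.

R = Σ_{i=3}^{4} C(4,i) p^i (1−p)^{4−i} with p = 0.848
C(4,3)·0.848^3·0.152^1 = 0.370759
C(4,4)·0.848^4·0.152^0 = 0.517111
Sum = 0.8879

0.8879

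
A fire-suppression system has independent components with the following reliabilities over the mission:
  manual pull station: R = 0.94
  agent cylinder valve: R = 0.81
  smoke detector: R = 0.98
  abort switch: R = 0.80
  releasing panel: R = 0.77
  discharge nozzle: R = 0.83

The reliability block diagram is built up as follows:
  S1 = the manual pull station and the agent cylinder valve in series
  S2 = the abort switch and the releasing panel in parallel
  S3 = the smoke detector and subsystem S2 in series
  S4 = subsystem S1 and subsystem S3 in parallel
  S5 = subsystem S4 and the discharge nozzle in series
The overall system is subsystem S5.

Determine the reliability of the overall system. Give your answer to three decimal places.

Series (manual pull station and agent cylinder valve): 0.94000 × 0.81000 = 0.76140
Parallel (abort switch and releasing panel): 1 − (1 − 0.80000)(1 − 0.77000) = 0.95400
Series (smoke detector and [0.95400]): 0.98000 × 0.95400 = 0.93492
Parallel ([0.76140] and [0.93492]): 1 − (1 − 0.76140)(1 − 0.93492) = 0.98447
Series ([0.98447] and discharge nozzle): 0.98447 × 0.83000 = 0.817

0.817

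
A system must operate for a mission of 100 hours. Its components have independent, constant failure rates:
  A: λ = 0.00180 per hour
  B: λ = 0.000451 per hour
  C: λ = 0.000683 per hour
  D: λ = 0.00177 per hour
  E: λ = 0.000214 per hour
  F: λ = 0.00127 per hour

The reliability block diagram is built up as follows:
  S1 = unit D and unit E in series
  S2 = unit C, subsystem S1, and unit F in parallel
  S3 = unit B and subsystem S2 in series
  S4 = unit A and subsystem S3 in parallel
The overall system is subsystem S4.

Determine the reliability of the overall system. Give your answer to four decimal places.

R(A) = exp(−0.00180 × 100) = 0.835270
R(B) = exp(−0.000451 × 100) = 0.955902
R(C) = exp(−0.000683 × 100) = 0.933980
R(D) = exp(−0.00177 × 100) = 0.837780
R(E) = exp(−0.000214 × 100) = 0.978827
R(F) = exp(−0.00127 × 100) = 0.880734
Series (D and E): 0.837780 × 0.978827 = 0.820042
Parallel (C, [0.820042], and F): 1 − (1 − 0.933980)(1 − 0.820042)(1 − 0.880734) = 0.998583
Series (B and [0.998583]): 0.955902 × 0.998583 = 0.954547
Parallel (A and [0.954547]): 1 − (1 − 0.835270)(1 − 0.954547) = 0.9925

0.9925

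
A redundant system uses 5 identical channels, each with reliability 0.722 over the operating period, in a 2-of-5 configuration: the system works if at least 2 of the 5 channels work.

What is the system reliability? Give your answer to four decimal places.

0.9768

R = Σ_{i=2}^{5} C(5,i) p^i (1−p)^{5−i} with p = 0.722
C(5,2)·0.722^2·0.278^3 = 0.111998
C(5,3)·0.722^3·0.278^2 = 0.290872
C(5,4)·0.722^4·0.278^1 = 0.377714
C(5,5)·0.722^5·0.278^0 = 0.196194
Sum = 0.9768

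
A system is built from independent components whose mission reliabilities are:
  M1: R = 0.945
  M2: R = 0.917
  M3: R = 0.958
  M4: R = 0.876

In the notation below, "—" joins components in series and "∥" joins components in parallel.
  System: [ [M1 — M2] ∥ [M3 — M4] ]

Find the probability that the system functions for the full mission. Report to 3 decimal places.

0.979

Series (M1 and M2): 0.94500 × 0.91700 = 0.86657
Series (M3 and M4): 0.95800 × 0.87600 = 0.83921
Parallel ([0.86657] and [0.83921]): 1 − (1 − 0.86657)(1 − 0.83921) = 0.979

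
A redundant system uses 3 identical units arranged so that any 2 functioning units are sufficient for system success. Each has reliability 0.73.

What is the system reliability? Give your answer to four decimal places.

R = Σ_{i=2}^{3} C(3,i) p^i (1−p)^{3−i} with p = 0.73
C(3,2)·0.73^2·0.27^1 = 0.431649
C(3,3)·0.73^3·0.27^0 = 0.389017
Sum = 0.8207

0.8207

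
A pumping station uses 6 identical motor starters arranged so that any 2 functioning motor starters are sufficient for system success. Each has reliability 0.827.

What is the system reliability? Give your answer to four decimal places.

0.9992

R = Σ_{i=2}^{6} C(6,i) p^i (1−p)^{6−i} with p = 0.827
C(6,2)·0.827^2·0.173^4 = 0.009189
C(6,3)·0.827^3·0.173^3 = 0.058571
C(6,4)·0.827^4·0.173^2 = 0.209993
C(6,5)·0.827^5·0.173^1 = 0.401536
C(6,6)·0.827^6·0.173^0 = 0.319914
Sum = 0.9992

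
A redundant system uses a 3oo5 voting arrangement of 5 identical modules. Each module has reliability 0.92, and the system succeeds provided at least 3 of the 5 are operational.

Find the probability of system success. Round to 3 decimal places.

R = Σ_{i=3}^{5} C(5,i) p^i (1−p)^{5−i} with p = 0.92
C(5,3)·0.92^3·0.08^2 = 0.04984
C(5,4)·0.92^4·0.08^1 = 0.28656
C(5,5)·0.92^5·0.08^0 = 0.65908
Sum = 0.995

0.995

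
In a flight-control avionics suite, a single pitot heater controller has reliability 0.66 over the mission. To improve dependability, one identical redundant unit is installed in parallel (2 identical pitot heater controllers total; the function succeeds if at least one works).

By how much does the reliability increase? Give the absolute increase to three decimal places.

R_before = 0.66
R_after = 1 − (1 − 0.66)^2 = 0.884
ΔR = 0.884 − 0.66 = 0.224

0.224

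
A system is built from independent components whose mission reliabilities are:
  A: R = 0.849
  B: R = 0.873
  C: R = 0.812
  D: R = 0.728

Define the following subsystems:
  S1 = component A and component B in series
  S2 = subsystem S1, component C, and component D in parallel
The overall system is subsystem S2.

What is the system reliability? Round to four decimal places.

0.9868

Series (A and B): 0.849000 × 0.873000 = 0.741177
Parallel ([0.741177], C, and D): 1 − (1 − 0.741177)(1 − 0.812000)(1 − 0.728000) = 0.9868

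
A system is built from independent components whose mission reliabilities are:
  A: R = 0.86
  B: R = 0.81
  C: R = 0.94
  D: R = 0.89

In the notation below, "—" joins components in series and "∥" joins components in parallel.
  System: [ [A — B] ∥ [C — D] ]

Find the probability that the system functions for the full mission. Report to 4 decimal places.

Series (A and B): 0.860000 × 0.810000 = 0.696600
Series (C and D): 0.940000 × 0.890000 = 0.836600
Parallel ([0.696600] and [0.836600]): 1 − (1 − 0.696600)(1 − 0.836600) = 0.9504

0.9504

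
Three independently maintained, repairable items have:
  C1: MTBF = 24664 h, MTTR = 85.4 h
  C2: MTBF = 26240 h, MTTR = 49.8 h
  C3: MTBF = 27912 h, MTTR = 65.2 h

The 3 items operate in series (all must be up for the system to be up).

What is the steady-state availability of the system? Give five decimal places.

A(C1) = MTBF/(MTBF+MTTR) = 24664/(24664+85.4) = 0.996549
A(C2) = MTBF/(MTBF+MTTR) = 26240/(26240+49.8) = 0.998106
A(C3) = MTBF/(MTBF+MTTR) = 27912/(27912+65.2) = 0.997670
Series availability: 0.996549 × 0.998106 × 0.997670 = 0.99234

0.99234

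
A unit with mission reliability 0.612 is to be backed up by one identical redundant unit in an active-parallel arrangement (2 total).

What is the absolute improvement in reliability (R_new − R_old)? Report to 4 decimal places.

R_before = 0.612
R_after = 1 − (1 − 0.612)^2 = 0.8495
ΔR = 0.8495 − 0.612 = 0.2375

0.2375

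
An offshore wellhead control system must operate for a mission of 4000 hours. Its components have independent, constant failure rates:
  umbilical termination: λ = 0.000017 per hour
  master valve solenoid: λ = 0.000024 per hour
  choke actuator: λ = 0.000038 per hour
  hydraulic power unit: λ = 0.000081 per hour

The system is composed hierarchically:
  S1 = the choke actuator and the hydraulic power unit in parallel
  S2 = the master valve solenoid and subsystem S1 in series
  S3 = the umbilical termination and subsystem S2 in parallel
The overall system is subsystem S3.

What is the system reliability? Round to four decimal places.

R(umbilical termination) = exp(−0.000017 × 4000) = 0.934260
R(master valve solenoid) = exp(−0.000024 × 4000) = 0.908464
R(choke actuator) = exp(−0.000038 × 4000) = 0.858988
R(hydraulic power unit) = exp(−0.000081 × 4000) = 0.723250
Parallel (choke actuator and hydraulic power unit): 1 − (1 − 0.858988)(1 − 0.723250) = 0.960975
Series (master valve solenoid and [0.960975]): 0.908464 × 0.960975 = 0.873011
Parallel (umbilical termination and [0.873011]): 1 − (1 − 0.934260)(1 − 0.873011) = 0.9917

0.9917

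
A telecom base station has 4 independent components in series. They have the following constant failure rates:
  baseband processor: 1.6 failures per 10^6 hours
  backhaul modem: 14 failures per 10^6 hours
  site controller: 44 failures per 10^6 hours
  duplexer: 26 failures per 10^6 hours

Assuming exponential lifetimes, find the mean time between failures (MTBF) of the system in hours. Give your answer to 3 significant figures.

Series of exponential components: λ_sys = Σ λ_i
λ_sys = 0.0000016 + 0.000014 + 0.000044 + 0.000026 = 8.5600e-05 /h
MTBF = 1 / λ_sys = 11700 h

11700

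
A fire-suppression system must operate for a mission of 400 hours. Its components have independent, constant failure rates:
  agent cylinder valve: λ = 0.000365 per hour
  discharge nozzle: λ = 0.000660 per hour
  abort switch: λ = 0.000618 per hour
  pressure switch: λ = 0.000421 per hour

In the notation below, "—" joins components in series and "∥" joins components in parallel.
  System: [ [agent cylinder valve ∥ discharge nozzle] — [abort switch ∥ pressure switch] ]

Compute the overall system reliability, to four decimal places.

0.9356

R(agent cylinder valve) = exp(−0.000365 × 400) = 0.864158
R(discharge nozzle) = exp(−0.000660 × 400) = 0.767974
R(abort switch) = exp(−0.000618 × 400) = 0.780984
R(pressure switch) = exp(−0.000421 × 400) = 0.845016
Parallel (agent cylinder valve and discharge nozzle): 1 − (1 − 0.864158)(1 − 0.767974) = 0.968481
Parallel (abort switch and pressure switch): 1 − (1 − 0.780984)(1 − 0.845016) = 0.966056
Series ([0.968481] and [0.966056]): 0.968481 × 0.966056 = 0.9356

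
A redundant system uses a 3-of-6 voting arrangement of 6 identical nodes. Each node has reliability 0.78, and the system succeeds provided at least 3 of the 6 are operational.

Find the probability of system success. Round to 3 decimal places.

0.976

R = Σ_{i=3}^{6} C(6,i) p^i (1−p)^{6−i} with p = 0.78
C(6,3)·0.78^3·0.22^3 = 0.10106
C(6,4)·0.78^4·0.22^2 = 0.26873
C(6,5)·0.78^5·0.22^1 = 0.38111
C(6,6)·0.78^6·0.22^0 = 0.22520
Sum = 0.976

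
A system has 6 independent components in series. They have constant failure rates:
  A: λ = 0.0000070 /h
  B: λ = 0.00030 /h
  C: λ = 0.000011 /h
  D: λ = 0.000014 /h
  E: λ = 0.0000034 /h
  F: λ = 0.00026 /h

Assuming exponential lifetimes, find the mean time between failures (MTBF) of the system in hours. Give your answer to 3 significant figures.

1680

Series of exponential components: λ_sys = Σ λ_i
λ_sys = 0.0000070 + 0.00030 + 0.000011 + 0.000014 + 0.0000034 + 0.00026 = 5.9540e-04 /h
MTBF = 1 / λ_sys = 1680 h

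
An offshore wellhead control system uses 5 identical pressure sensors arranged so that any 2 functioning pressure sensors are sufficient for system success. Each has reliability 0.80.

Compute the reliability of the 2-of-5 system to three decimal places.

R = Σ_{i=2}^{5} C(5,i) p^i (1−p)^{5−i} with p = 0.80
C(5,2)·0.80^2·0.20^3 = 0.05120
C(5,3)·0.80^3·0.20^2 = 0.20480
C(5,4)·0.80^4·0.20^1 = 0.40960
C(5,5)·0.80^5·0.20^0 = 0.32768
Sum = 0.993

0.993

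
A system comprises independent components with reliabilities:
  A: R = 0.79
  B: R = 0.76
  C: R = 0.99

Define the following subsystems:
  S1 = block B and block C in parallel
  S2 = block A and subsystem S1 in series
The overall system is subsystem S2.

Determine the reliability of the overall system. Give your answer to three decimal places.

0.788

Parallel (B and C): 1 − (1 − 0.76000)(1 − 0.99000) = 0.99760
Series (A and [0.99760]): 0.79000 × 0.99760 = 0.788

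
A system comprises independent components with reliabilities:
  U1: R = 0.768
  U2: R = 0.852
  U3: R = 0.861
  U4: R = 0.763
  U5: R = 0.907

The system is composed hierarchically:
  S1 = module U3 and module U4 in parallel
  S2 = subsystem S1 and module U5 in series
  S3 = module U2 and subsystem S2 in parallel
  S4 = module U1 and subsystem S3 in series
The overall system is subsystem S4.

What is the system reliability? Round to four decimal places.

Parallel (U3 and U4): 1 − (1 − 0.861000)(1 − 0.763000) = 0.967057
Series ([0.967057] and U5): 0.967057 × 0.907000 = 0.877121
Parallel (U2 and [0.877121]): 1 − (1 − 0.852000)(1 − 0.877121) = 0.981814
Series (U1 and [0.981814]): 0.768000 × 0.981814 = 0.7540

0.7540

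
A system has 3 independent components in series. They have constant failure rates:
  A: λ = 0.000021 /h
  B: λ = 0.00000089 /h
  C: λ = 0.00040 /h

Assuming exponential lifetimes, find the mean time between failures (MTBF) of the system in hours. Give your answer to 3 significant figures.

Series of exponential components: λ_sys = Σ λ_i
λ_sys = 0.000021 + 0.00000089 + 0.00040 = 4.2189e-04 /h
MTBF = 1 / λ_sys = 2370 h

2370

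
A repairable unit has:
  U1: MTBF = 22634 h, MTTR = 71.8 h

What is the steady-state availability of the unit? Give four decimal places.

0.9968

A(U1) = MTBF/(MTBF+MTTR) = 22634/(22634+71.8) = 0.9968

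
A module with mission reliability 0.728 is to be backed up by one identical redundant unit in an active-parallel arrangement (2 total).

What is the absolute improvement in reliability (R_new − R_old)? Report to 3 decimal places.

R_before = 0.728
R_after = 1 − (1 − 0.728)^2 = 0.926
ΔR = 0.926 − 0.728 = 0.198

0.198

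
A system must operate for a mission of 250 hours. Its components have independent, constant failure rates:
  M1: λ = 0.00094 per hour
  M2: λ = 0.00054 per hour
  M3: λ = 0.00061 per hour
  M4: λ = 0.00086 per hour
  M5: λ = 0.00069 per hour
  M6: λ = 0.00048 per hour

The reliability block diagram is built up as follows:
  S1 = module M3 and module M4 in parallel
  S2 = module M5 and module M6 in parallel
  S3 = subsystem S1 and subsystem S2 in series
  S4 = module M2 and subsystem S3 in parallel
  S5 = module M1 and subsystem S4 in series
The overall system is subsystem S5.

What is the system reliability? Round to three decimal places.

0.786

R(M1) = exp(−0.00094 × 250) = 0.79057
R(M2) = exp(−0.00054 × 250) = 0.87372
R(M3) = exp(−0.00061 × 250) = 0.85856
R(M4) = exp(−0.00086 × 250) = 0.80654
R(M5) = exp(−0.00069 × 250) = 0.84156
R(M6) = exp(−0.00048 × 250) = 0.88692
Parallel (M3 and M4): 1 − (1 − 0.85856)(1 − 0.80654) = 0.97264
Parallel (M5 and M6): 1 − (1 − 0.84156)(1 − 0.88692) = 0.98208
Series ([0.97264] and [0.98208]): 0.97264 × 0.98208 = 0.95521
Parallel (M2 and [0.95521]): 1 − (1 − 0.87372)(1 − 0.95521) = 0.99434
Series (M1 and [0.99434]): 0.79057 × 0.99434 = 0.786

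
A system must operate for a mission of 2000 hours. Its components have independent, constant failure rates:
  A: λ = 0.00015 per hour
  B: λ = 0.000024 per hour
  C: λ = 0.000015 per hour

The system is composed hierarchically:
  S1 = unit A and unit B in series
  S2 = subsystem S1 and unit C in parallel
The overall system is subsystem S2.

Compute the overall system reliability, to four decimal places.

0.9913

R(A) = exp(−0.00015 × 2000) = 0.740818
R(B) = exp(−0.000024 × 2000) = 0.953134
R(C) = exp(−0.000015 × 2000) = 0.970446
Series (A and B): 0.740818 × 0.953134 = 0.706099
Parallel ([0.706099] and C): 1 − (1 − 0.706099)(1 − 0.970446) = 0.9913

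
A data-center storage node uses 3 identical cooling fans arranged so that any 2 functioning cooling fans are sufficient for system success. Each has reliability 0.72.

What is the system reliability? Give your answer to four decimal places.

0.8087

R = Σ_{i=2}^{3} C(3,i) p^i (1−p)^{3−i} with p = 0.72
C(3,2)·0.72^2·0.28^1 = 0.435456
C(3,3)·0.72^3·0.28^0 = 0.373248
Sum = 0.8087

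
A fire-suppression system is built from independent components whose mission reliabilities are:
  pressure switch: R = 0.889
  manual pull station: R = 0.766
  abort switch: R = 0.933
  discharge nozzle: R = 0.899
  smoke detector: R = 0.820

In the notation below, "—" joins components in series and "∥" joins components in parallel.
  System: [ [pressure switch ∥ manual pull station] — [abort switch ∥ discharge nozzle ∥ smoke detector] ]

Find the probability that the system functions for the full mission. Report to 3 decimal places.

Parallel (pressure switch and manual pull station): 1 − (1 − 0.88900)(1 − 0.76600) = 0.97403
Parallel (abort switch, discharge nozzle, and smoke detector): 1 − (1 − 0.93300)(1 − 0.89900)(1 − 0.82000) = 0.99878
Series ([0.97403] and [0.99878]): 0.97403 × 0.99878 = 0.973

0.973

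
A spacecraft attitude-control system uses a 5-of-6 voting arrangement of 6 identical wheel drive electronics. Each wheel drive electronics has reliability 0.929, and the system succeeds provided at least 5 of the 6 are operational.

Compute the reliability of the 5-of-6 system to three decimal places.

0.938

R = Σ_{i=5}^{6} C(6,i) p^i (1−p)^{6−i} with p = 0.929
C(6,5)·0.929^5·0.071^1 = 0.29477
C(6,6)·0.929^6·0.071^0 = 0.64283
Sum = 0.938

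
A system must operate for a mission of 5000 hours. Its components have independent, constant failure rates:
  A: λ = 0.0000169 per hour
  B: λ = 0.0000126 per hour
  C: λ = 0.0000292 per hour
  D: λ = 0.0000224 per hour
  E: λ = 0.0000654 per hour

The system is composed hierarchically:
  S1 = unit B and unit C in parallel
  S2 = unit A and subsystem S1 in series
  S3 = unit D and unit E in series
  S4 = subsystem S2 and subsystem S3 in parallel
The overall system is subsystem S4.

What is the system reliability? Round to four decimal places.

R(A) = exp(−0.0000169 × 5000) = 0.918972
R(B) = exp(−0.0000126 × 5000) = 0.938943
R(C) = exp(−0.0000292 × 5000) = 0.864158
R(D) = exp(−0.0000224 × 5000) = 0.894044
R(E) = exp(−0.0000654 × 5000) = 0.721084
Parallel (B and C): 1 − (1 − 0.938943)(1 − 0.864158) = 0.991706
Series (A and [0.991706]): 0.918972 × 0.991706 = 0.911350
Series (D and E): 0.894044 × 0.721084 = 0.644681
Parallel ([0.911350] and [0.644681]): 1 − (1 − 0.911350)(1 − 0.644681) = 0.9685

0.9685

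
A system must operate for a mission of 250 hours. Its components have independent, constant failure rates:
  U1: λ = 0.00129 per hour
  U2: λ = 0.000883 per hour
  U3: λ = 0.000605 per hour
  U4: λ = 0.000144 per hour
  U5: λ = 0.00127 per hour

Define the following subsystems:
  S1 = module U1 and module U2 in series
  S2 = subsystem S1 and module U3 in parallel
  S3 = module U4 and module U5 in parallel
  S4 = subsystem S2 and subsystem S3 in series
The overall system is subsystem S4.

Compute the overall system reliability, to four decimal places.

0.9321

R(U1) = exp(−0.00129 × 250) = 0.724336
R(U2) = exp(−0.000883 × 250) = 0.801917
R(U3) = exp(−0.000605 × 250) = 0.859633
R(U4) = exp(−0.000144 × 250) = 0.964640
R(U5) = exp(−0.00127 × 250) = 0.727967
Series (U1 and U2): 0.724336 × 0.801917 = 0.580857
Parallel ([0.580857] and U3): 1 − (1 − 0.580857)(1 − 0.859633) = 0.941166
Parallel (U4 and U5): 1 − (1 − 0.964640)(1 − 0.727967) = 0.990381
Series ([0.941166] and [0.990381]): 0.941166 × 0.990381 = 0.9321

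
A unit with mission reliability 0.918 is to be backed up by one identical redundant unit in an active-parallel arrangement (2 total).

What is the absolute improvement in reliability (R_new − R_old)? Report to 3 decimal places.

R_before = 0.918
R_after = 1 − (1 − 0.918)^2 = 0.993
ΔR = 0.993 − 0.918 = 0.075

0.075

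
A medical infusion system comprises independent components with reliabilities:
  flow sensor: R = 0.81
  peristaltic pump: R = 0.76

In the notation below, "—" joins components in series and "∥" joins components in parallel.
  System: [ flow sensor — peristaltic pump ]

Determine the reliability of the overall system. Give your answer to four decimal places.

Series (flow sensor and peristaltic pump): 0.810000 × 0.760000 = 0.6156

0.6156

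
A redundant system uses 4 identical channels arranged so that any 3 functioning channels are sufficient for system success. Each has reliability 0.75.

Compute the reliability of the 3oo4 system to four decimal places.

R = Σ_{i=3}^{4} C(4,i) p^i (1−p)^{4−i} with p = 0.75
C(4,3)·0.75^3·0.25^1 = 0.421875
C(4,4)·0.75^4·0.25^0 = 0.316406
Sum = 0.7383

0.7383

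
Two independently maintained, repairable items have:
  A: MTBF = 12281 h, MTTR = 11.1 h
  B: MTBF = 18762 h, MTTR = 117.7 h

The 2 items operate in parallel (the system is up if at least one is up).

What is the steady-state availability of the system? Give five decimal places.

0.99999

A(A) = MTBF/(MTBF+MTTR) = 12281/(12281+11.1) = 0.999097
A(B) = MTBF/(MTBF+MTTR) = 18762/(18762+117.7) = 0.993766
Parallel availability: 1 − (1 − 0.999097)(1 − 0.993766) = 0.99999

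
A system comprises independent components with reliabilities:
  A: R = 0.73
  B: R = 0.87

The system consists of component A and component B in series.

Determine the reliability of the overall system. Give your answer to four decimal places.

0.6351

Series (A and B): 0.730000 × 0.870000 = 0.6351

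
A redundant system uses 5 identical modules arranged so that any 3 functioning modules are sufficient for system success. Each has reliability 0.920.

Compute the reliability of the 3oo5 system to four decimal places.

0.9955

R = Σ_{i=3}^{5} C(5,i) p^i (1−p)^{5−i} with p = 0.920
C(5,3)·0.920^3·0.080^2 = 0.049836
C(5,4)·0.920^4·0.080^1 = 0.286557
C(5,5)·0.920^5·0.080^0 = 0.659082
Sum = 0.9955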